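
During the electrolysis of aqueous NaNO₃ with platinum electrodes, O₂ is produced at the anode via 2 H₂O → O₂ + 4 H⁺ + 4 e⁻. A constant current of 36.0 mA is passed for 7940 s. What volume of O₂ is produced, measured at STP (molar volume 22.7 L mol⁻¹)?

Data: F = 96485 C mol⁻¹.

Q = I·t = 0.03600 A × 7940.0 s = 285.8 C.
n(e⁻) = Q/F = 285.8 / 96485 = 0.002963 mol.
4 electrons are transferred per O₂ molecule, so n(O₂) = 0.002963 / 4 = 0.0007406 mol.
V = n × V_m = 0.0007406 × 22.7 = 0.0168 L.

0.0168 L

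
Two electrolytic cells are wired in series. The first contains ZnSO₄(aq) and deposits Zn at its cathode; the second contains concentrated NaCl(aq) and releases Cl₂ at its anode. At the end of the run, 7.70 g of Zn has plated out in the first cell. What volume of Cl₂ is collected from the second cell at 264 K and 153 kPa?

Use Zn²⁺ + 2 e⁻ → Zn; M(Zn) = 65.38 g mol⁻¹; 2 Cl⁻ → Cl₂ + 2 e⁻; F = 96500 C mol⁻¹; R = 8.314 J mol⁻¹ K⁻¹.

n(Zn) = 7.70 / 65.38 = 0.1178 mol, so n(e⁻) = 2 × 0.1178 = 0.2355 mol.
The cells are in series, so the same 0.2355 mol of electrons passes through the second cell.
2 Cl⁻ → Cl₂ + 2 e⁻ — 2 mol e⁻ per mol Cl₂, so n(Cl₂) = 0.2355/2 = 0.1178 mol.
V = nRT/P = (0.1178 × 8.314 × 264) / (153 × 10³) = 0.00169 m³ = 1.69 L.

1.69 L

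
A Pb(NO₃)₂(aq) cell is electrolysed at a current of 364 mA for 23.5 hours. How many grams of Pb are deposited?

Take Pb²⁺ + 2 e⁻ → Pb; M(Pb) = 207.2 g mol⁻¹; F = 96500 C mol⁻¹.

33.1 g

Q = I·t = 0.3640 A × 84600 s = 30790 C.
n(e⁻) = Q/F = 30790 / 96500 = 0.3191 mol.
Pb²⁺ + 2 e⁻ → Pb, so n(Pb) = n(e⁻)/2 = 0.1596 mol.
m = n·M = 0.1596 × 207.2 = 33.1 g.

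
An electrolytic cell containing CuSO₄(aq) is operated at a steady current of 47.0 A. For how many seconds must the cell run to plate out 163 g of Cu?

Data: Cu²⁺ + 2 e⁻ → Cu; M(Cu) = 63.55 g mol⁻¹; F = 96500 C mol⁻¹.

n(Cu) = m/M = 163 / 63.55 = 2.565 mol.
Each Cu atom requires 2 electrons, so n(e⁻) = 2 × 2.565 = 5.130 mol.
Q = n(e⁻)·F = 5.130 × 96500 = 495000 C.
t = Q/I = 495000 / 47.00 A = 10530 s.

10500 s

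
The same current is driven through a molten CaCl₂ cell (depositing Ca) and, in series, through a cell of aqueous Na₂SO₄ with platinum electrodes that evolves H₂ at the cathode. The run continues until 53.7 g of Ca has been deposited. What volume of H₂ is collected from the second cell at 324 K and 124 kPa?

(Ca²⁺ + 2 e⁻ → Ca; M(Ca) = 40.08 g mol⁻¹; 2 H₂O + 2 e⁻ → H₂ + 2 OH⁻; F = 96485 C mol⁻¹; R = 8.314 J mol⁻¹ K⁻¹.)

n(Ca) = 53.7 / 40.08 = 1.340 mol, so n(e⁻) = 2 × 1.340 = 2.680 mol.
The cells are in series, so the same 2.680 mol of electrons passes through the second cell.
2 H₂O + 2 e⁻ → H₂ + 2 OH⁻ — 2 mol e⁻ per mol H₂, so n(H₂) = 2.680/2 = 1.340 mol.
V = nRT/P = (1.340 × 8.314 × 324) / (124 × 10³) = 0.0291 m³ = 29.1 L.

29.1 L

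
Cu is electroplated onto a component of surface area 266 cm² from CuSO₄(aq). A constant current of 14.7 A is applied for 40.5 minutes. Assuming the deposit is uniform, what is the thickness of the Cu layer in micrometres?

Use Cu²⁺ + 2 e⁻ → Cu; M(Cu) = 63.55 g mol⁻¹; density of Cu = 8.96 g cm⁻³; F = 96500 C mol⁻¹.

Q = I·t = 14.70 × 2430.0 = 35720 C; n(e⁻) = 0.3702 mol.
n(Cu) = n(e⁻)/2 = 0.1851 mol, so m = 0.1851 × 63.55 = 11.76 g.
Volume = m/ρ = 11.76 / 8.96 = 1.313 cm³.
Thickness = V/A = 1.313 / 266 = 0.00494 cm = 49.4 μm.

49.4 μm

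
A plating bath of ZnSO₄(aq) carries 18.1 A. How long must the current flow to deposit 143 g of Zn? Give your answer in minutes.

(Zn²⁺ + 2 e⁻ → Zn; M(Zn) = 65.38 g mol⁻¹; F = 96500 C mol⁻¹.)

n(Zn) = m/M = 143 / 65.38 = 2.187 mol.
Each Zn atom requires 2 electrons, so n(e⁻) = 2 × 2.187 = 4.374 mol.
Q = n(e⁻)·F = 4.374 × 96500 = 422100 C.
t = Q/I = 422100 / 18.10 A = 23320 s = 389 min.

389 min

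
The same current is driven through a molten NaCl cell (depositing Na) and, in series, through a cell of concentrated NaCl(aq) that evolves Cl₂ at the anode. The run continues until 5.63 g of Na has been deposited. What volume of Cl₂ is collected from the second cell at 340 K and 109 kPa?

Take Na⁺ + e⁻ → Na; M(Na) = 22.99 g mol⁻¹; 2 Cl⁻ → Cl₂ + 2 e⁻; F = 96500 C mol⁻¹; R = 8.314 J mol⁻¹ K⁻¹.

3.18 L

n(Na) = 5.63 / 22.99 = 0.2449 mol, so n(e⁻) = 1 × 0.2449 = 0.2449 mol.
The cells are in series, so the same 0.2449 mol of electrons passes through the second cell.
2 Cl⁻ → Cl₂ + 2 e⁻ — 2 mol e⁻ per mol Cl₂, so n(Cl₂) = 0.2449/2 = 0.1224 mol.
V = nRT/P = (0.1224 × 8.314 × 340) / (109 × 10³) = 0.00318 m³ = 3.18 L.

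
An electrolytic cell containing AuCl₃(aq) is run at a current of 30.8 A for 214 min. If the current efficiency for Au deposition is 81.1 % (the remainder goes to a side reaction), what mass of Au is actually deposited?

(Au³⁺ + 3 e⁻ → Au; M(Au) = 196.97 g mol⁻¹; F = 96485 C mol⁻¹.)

Q = I·t = 30.80 × 12840 = 395500 C.
n(e⁻) = 395500/96485 = 4.099 mol; theoretically n(Au) = 4.099/3 = 1.366 mol, m_theo = 269.1 g.
At 81.1 % efficiency, m_actual = 0.811 × 269.1 = 218 g.

218 g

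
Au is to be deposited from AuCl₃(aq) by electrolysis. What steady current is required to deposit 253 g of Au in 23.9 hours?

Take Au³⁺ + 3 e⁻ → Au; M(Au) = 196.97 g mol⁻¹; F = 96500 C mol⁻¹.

n(Au) = 253 / 196.97 = 1.284 mol.
n(e⁻) = 3 × 1.284 = 3.853 mol.
Q = n(e⁻)·F = 3.853 × 96500 = 371900 C.
I = Q/t = 371900 / 86040 s = 4.32 A.

4.32 A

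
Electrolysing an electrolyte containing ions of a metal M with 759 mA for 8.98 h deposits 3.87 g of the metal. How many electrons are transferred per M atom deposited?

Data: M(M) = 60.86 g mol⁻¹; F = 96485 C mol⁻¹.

4

Q = I·t = 0.7590 A × 32328 s = 24540 C, so n(e⁻) = 24540/96485 = 0.2543 mol.
n(M) deposited = 3.87 / 60.86 = 0.06359 mol.
Electrons per atom = n(e⁻)/n(M) = 0.2543 / 0.06359 = 4.00 ≈ 4, so the ion is M⁴⁺.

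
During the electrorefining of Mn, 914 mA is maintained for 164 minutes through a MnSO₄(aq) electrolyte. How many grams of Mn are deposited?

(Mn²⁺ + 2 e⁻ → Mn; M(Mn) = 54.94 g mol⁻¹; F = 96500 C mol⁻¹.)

2.56 g

Q = I·t = 0.9140 A × 9840.0 s = 8994 C.
n(e⁻) = Q/F = 8994 / 96500 = 0.09320 mol.
Mn²⁺ + 2 e⁻ → Mn, so n(Mn) = n(e⁻)/2 = 0.04660 mol.
m = n·M = 0.04660 × 54.94 = 2.56 g.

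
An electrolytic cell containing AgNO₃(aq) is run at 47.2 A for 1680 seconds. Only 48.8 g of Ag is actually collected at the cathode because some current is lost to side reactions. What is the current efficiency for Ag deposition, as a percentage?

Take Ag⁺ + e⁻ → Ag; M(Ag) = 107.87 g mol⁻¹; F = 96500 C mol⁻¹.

55.1 %

Q = I·t = 47.20 × 1680.0 = 79300 C; n(e⁻) = 79300/96500 = 0.8217 mol.
Theoretical n(Ag) = n(e⁻)/1 = 0.8217 mol, i.e. m_theo = 0.8217 × 107.87 = 88.64 g.
Efficiency = m_actual / m_theo = 48.8 / 88.64 = 55.1 %.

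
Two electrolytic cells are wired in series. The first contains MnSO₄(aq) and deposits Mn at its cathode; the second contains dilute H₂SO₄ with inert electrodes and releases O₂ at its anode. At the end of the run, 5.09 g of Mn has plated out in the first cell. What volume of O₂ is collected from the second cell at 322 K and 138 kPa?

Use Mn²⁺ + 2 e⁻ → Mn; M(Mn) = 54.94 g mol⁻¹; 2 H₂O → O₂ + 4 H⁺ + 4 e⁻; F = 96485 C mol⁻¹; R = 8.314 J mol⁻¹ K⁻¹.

0.899 L

n(Mn) = 5.09 / 54.94 = 0.09265 mol, so n(e⁻) = 2 × 0.09265 = 0.1853 mol.
The cells are in series, so the same 0.1853 mol of electrons passes through the second cell.
2 H₂O → O₂ + 4 H⁺ + 4 e⁻ — 4 mol e⁻ per mol O₂, so n(O₂) = 0.1853/4 = 0.04632 mol.
V = nRT/P = (0.04632 × 8.314 × 322) / (138 × 10³) = 8.99 × 10⁻⁴ m³ = 0.899 L.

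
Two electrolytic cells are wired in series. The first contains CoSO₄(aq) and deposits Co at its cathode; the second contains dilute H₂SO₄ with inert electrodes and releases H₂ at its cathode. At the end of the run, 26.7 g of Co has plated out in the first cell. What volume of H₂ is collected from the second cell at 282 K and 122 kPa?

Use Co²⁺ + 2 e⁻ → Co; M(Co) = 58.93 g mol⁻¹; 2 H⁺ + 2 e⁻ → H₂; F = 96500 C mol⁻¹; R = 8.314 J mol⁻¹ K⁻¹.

8.71 L

n(Co) = 26.7 / 58.93 = 0.4531 mol, so n(e⁻) = 2 × 0.4531 = 0.9062 mol.
The cells are in series, so the same 0.9062 mol of electrons passes through the second cell.
2 H⁺ + 2 e⁻ → H₂ — 2 mol e⁻ per mol H₂, so n(H₂) = 0.9062/2 = 0.4531 mol.
V = nRT/P = (0.4531 × 8.314 × 282) / (122 × 10³) = 0.00871 m³ = 8.71 L.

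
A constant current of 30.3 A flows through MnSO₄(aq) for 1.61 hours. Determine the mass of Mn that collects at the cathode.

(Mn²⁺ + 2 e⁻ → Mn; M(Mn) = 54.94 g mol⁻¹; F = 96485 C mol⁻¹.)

50.0 g

Q = I·t = 30.30 A × 5796.0 s = 175600 C.
n(e⁻) = Q/F = 175600 / 96485 = 1.820 mol.
Mn²⁺ + 2 e⁻ → Mn, so n(Mn) = n(e⁻)/2 = 0.9101 mol.
m = n·M = 0.9101 × 54.94 = 50.0 g.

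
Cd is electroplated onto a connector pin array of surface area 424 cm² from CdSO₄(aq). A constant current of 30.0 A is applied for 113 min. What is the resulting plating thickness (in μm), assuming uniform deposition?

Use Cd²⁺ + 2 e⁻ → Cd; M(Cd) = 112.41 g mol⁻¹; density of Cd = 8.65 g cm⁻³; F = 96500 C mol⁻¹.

Q = I·t = 30.00 × 6780.0 = 203400 C; n(e⁻) = 2.108 mol.
n(Cd) = n(e⁻)/2 = 1.054 mol, so m = 1.054 × 112.41 = 118.5 g.
Volume = m/ρ = 118.5 / 8.65 = 13.70 cm³.
Thickness = V/A = 13.70 / 424 = 0.0323 cm = 323 μm.

323 μm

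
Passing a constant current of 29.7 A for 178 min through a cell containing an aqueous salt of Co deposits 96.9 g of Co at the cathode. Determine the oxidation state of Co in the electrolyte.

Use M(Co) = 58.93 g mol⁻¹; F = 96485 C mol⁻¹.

+2

Q = I·t = 29.70 A × 10680 s = 317200 C, so n(e⁻) = 317200/96485 = 3.288 mol.
n(Co) deposited = 96.9 / 58.93 = 1.644 mol.
Electrons per atom = n(e⁻)/n(Co) = 3.288 / 1.644 = 2.00 ≈ 2, so the ion is Co²⁺.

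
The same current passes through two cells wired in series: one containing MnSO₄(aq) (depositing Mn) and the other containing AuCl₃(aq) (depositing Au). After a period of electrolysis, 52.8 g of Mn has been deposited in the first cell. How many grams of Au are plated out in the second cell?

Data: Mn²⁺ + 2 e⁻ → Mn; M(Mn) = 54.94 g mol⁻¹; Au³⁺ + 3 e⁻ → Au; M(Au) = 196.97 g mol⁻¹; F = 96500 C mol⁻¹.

n(Mn) = 52.8 / 54.94 = 0.9610 mol.
Since Mn²⁺ + 2 e⁻ → Mn, n(e⁻) passed = 2 × 0.9610 = 1.922 mol.
Cells in series carry the same charge, so the same 1.922 mol of electrons passes through cell 2.
Au³⁺ + 3 e⁻ → Au, so n(Au) = 1.922 / 3 = 0.6407 mol.
m(Au) = 0.6407 × 196.97 = 126 g.

126 g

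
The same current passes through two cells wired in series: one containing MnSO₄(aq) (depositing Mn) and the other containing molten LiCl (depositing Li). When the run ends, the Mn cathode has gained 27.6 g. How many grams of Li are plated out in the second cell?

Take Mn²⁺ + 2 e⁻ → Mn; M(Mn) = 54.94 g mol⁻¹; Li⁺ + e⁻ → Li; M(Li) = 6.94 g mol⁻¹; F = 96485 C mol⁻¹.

n(Mn) = 27.6 / 54.94 = 0.5024 mol.
Since Mn²⁺ + 2 e⁻ → Mn, n(e⁻) passed = 2 × 0.5024 = 1.005 mol.
Cells in series carry the same charge, so the same 1.005 mol of electrons passes through cell 2.
Li⁺ + e⁻ → Li, so n(Li) = 1.005 / 1 = 1.005 mol.
m(Li) = 1.005 × 6.94 = 6.97 g.

6.97 g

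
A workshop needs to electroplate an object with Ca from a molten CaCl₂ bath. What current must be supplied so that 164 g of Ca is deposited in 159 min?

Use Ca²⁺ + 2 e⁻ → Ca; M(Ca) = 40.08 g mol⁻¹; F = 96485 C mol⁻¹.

n(Ca) = 164 / 40.08 = 4.092 mol.
n(e⁻) = 2 × 4.092 = 8.184 mol.
Q = n(e⁻)·F = 8.184 × 96485 = 789600 C.
I = Q/t = 789600 / 9540.0 s = 82.8 A.

82.8 A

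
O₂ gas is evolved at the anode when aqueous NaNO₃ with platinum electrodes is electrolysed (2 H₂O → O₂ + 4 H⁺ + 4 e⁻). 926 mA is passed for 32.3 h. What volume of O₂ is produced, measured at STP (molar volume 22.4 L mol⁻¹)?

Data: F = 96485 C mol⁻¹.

Q = I·t = 0.9260 A × 116280 s = 107700 C.
n(e⁻) = Q/F = 107700 / 96485 = 1.116 mol.
4 electrons are transferred per O₂ molecule, so n(O₂) = 1.116 / 4 = 0.2790 mol.
V = n × V_m = 0.2790 × 22.4 = 6.25 L.

6.25 L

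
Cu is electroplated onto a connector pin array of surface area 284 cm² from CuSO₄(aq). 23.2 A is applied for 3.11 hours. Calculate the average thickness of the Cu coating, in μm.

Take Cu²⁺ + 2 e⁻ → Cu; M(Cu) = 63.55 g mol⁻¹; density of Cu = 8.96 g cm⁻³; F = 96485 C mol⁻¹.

Q = I·t = 23.20 × 11196 = 259700 C; n(e⁻) = 2.692 mol.
n(Cu) = n(e⁻)/2 = 1.346 mol, so m = 1.346 × 63.55 = 85.54 g.
Volume = m/ρ = 85.54 / 8.96 = 9.547 cm³.
Thickness = V/A = 9.547 / 284 = 0.0336 cm = 336 μm.

336 μm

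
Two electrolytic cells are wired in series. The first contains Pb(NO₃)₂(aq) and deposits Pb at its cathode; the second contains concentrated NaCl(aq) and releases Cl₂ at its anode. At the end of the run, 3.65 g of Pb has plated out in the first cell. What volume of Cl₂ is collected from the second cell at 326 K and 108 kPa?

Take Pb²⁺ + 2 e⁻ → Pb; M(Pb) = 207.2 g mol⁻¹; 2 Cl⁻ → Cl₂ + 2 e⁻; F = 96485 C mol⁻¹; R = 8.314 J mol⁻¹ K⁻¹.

0.442 L

n(Pb) = 3.65 / 207.2 = 0.01762 mol, so n(e⁻) = 2 × 0.01762 = 0.03523 mol.
The cells are in series, so the same 0.03523 mol of electrons passes through the second cell.
2 Cl⁻ → Cl₂ + 2 e⁻ — 2 mol e⁻ per mol Cl₂, so n(Cl₂) = 0.03523/2 = 0.01762 mol.
V = nRT/P = (0.01762 × 8.314 × 326) / (108 × 10³) = 4.42 × 10⁻⁴ m³ = 0.442 L.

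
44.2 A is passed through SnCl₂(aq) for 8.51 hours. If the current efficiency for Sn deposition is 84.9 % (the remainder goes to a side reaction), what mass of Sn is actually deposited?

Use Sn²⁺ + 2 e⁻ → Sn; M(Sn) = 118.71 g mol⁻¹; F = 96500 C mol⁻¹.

707 g

Q = I·t = 44.20 × 30636 = 1354000 C.
n(e⁻) = 1354000/96500 = 14.03 mol; theoretically n(Sn) = 14.03/2 = 7.016 mol, m_theo = 832.9 g.
At 84.9 % efficiency, m_actual = 0.849 × 832.9 = 707 g.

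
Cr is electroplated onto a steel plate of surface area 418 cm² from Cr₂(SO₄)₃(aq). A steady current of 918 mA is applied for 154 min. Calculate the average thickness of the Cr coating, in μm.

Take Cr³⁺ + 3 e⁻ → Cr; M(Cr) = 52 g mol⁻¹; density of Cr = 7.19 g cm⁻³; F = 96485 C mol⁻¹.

Q = I·t = 0.9180 × 9240.0 = 8482 C; n(e⁻) = 0.08791 mol.
n(Cr) = n(e⁻)/3 = 0.02930 mol, so m = 0.02930 × 52 = 1.524 g.
Volume = m/ρ = 1.524 / 7.19 = 0.2119 cm³.
Thickness = V/A = 0.2119 / 418 = 5.07 × 10⁻⁴ cm = 5.07 μm.

5.07 μm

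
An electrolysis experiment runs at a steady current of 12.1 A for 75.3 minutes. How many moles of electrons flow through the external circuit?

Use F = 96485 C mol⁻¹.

Q = I·t = 12.10 A × 4518.0 s = 54670 C.
n(e⁻) = Q/F = 54670 / 96485 = 0.567 mol.

0.567 mol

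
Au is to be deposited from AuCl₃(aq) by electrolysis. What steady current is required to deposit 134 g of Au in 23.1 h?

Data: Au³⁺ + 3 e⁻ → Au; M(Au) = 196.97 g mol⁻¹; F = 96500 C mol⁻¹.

2.37 A

n(Au) = 134 / 196.97 = 0.6803 mol.
n(e⁻) = 3 × 0.6803 = 2.041 mol.
Q = n(e⁻)·F = 2.041 × 96500 = 196900 C.
I = Q/t = 196900 / 83160 s = 2.37 A.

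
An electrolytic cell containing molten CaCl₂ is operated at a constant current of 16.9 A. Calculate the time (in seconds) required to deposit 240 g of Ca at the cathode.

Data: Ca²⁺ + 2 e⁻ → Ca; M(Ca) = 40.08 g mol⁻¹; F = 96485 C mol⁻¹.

68400 s

n(Ca) = m/M = 240 / 40.08 = 5.988 mol.
Each Ca atom requires 2 electrons, so n(e⁻) = 2 × 5.988 = 11.98 mol.
Q = n(e⁻)·F = 11.98 × 96485 = 1156000 C.
t = Q/I = 1156000 / 16.90 A = 68370 s.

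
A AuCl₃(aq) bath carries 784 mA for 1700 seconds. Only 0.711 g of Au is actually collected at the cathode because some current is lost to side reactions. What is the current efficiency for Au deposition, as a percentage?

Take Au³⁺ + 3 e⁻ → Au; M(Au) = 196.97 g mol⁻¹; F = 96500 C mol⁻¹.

78.4 %

Q = I·t = 0.7840 × 1700.0 = 1333 C; n(e⁻) = 1333/96500 = 0.01381 mol.
Theoretical n(Au) = n(e⁻)/3 = 0.004604 mol, i.e. m_theo = 0.004604 × 196.97 = 0.9068 g.
Efficiency = m_actual / m_theo = 0.711 / 0.9068 = 78.4 %.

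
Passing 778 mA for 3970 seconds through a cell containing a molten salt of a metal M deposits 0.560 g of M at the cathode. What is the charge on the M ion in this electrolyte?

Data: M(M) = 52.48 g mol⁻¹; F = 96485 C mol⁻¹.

Q = I·t = 0.7780 A × 3970.0 s = 3089 C, so n(e⁻) = 3089/96485 = 0.03201 mol.
n(M) deposited = 0.560 / 52.48 = 0.01067 mol.
Electrons per atom = n(e⁻)/n(M) = 0.03201 / 0.01067 = 3.00 ≈ 3, so the ion is M³⁺.

+3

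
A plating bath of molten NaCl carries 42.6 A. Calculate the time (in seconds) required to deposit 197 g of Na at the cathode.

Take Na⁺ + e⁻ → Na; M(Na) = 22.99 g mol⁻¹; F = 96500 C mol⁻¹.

19400 s

n(Na) = m/M = 197 / 22.99 = 8.569 mol.
Each Na atom requires 1 electron, so n(e⁻) = 1 × 8.569 = 8.569 mol.
Q = n(e⁻)·F = 8.569 × 96500 = 826900 C.
t = Q/I = 826900 / 42.60 A = 19410 s.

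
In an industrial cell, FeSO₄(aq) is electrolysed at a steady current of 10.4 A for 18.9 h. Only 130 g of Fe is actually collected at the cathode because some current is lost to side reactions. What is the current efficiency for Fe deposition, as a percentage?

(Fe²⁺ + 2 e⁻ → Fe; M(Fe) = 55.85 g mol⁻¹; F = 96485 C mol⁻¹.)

Q = I·t = 10.40 × 68040 = 707600 C; n(e⁻) = 707600/96485 = 7.334 mol.
Theoretical n(Fe) = n(e⁻)/2 = 3.667 mol, i.e. m_theo = 3.667 × 55.85 = 204.8 g.
Efficiency = m_actual / m_theo = 130 / 204.8 = 63.5 %.

63.5 %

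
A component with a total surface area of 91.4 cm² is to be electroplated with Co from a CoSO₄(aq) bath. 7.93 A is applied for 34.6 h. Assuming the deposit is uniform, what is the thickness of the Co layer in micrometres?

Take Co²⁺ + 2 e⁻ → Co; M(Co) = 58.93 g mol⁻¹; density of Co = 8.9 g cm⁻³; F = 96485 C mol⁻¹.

Q = I·t = 7.930 × 124560 = 987800 C; n(e⁻) = 10.24 mol.
n(Co) = n(e⁻)/2 = 5.119 mol, so m = 5.119 × 58.93 = 301.6 g.
Volume = m/ρ = 301.6 / 8.9 = 33.89 cm³.
Thickness = V/A = 33.89 / 91.4 = 0.371 cm = 3710 μm.

3710 μm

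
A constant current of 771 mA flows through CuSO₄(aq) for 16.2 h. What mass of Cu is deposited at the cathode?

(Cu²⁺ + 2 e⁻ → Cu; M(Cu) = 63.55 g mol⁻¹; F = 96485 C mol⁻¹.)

Q = I·t = 0.7710 A × 58320 s = 44960 C.
n(e⁻) = Q/F = 44960 / 96485 = 0.4660 mol.
Cu²⁺ + 2 e⁻ → Cu, so n(Cu) = n(e⁻)/2 = 0.2330 mol.
m = n·M = 0.2330 × 63.55 = 14.8 g.

14.8 g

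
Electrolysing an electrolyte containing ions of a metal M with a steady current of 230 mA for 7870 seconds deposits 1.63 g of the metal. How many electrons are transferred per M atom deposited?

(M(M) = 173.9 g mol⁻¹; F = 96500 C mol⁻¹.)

2

Q = I·t = 0.2300 A × 7870.0 s = 1810 C, so n(e⁻) = 1810/96500 = 0.01876 mol.
n(M) deposited = 1.63 / 173.9 = 0.009373 mol.
Electrons per atom = n(e⁻)/n(M) = 0.01876 / 0.009373 = 2.00 ≈ 2, so the ion is M²⁺.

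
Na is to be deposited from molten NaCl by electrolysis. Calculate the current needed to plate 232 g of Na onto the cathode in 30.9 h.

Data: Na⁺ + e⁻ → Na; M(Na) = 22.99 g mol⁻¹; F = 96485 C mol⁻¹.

8.75 A

n(Na) = 232 / 22.99 = 10.09 mol.
n(e⁻) = 1 × 10.09 = 10.09 mol.
Q = n(e⁻)·F = 10.09 × 96485 = 973700 C.
I = Q/t = 973700 / 111240 s = 8.75 A.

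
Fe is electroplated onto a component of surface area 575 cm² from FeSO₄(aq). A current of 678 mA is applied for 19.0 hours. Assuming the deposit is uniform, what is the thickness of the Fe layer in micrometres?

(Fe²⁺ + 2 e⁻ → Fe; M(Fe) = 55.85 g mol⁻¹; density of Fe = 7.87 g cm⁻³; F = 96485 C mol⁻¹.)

29.7 μm

Q = I·t = 0.6780 × 68400 = 46380 C; n(e⁻) = 0.4806 mol.
n(Fe) = n(e⁻)/2 = 0.2403 mol, so m = 0.2403 × 55.85 = 13.42 g.
Volume = m/ρ = 13.42 / 7.87 = 1.705 cm³.
Thickness = V/A = 1.705 / 575 = 0.00297 cm = 29.7 μm.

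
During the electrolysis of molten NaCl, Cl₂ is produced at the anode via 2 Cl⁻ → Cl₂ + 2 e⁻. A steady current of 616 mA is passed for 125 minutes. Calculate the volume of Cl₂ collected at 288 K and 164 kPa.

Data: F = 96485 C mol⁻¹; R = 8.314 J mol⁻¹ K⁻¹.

0.350 L

Q = I·t = 0.6160 A × 7500.0 s = 4620 C.
n(e⁻) = Q/F = 4620 / 96485 = 0.04788 mol.
2 electrons are transferred per Cl₂ molecule, so n(Cl₂) = 0.04788 / 2 = 0.02394 mol.
V = nRT/P = (0.02394 × 8.314 × 288) / (164 × 10³ Pa) = 3.50 × 10⁻⁴ m³ = 0.350 L.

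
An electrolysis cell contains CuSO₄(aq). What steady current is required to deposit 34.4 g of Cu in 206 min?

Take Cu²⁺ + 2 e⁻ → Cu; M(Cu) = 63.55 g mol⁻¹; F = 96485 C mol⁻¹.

n(Cu) = 34.4 / 63.55 = 0.5413 mol.
n(e⁻) = 2 × 0.5413 = 1.083 mol.
Q = n(e⁻)·F = 1.083 × 96485 = 104500 C.
I = Q/t = 104500 / 12360 s = 8.45 A.

8.45 A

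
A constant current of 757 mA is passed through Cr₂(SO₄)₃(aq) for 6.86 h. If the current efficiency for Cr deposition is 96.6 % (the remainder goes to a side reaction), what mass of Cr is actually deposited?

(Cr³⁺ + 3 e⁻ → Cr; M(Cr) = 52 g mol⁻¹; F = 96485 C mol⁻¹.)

Q = I·t = 0.7570 × 24696 = 18690 C.
n(e⁻) = 18690/96485 = 0.1938 mol; theoretically n(Cr) = 0.1938/3 = 0.06459 mol, m_theo = 3.358 g.
At 96.6 % efficiency, m_actual = 0.966 × 3.358 = 3.24 g.

3.24 g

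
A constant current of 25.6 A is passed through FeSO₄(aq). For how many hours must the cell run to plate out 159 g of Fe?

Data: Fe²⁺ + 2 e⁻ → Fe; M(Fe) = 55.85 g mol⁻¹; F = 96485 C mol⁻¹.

n(Fe) = m/M = 159 / 55.85 = 2.847 mol.
Each Fe atom requires 2 electrons, so n(e⁻) = 2 × 2.847 = 5.694 mol.
Q = n(e⁻)·F = 5.694 × 96485 = 549400 C.
t = Q/I = 549400 / 25.60 A = 21460 s = 5.96 h.

5.96 h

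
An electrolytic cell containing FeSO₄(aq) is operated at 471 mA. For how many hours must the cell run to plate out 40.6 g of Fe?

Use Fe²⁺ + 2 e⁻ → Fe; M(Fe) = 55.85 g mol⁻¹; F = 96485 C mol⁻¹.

n(Fe) = m/M = 40.6 / 55.85 = 0.7269 mol.
Each Fe atom requires 2 electrons, so n(e⁻) = 2 × 0.7269 = 1.454 mol.
Q = n(e⁻)·F = 1.454 × 96485 = 140300 C.
t = Q/I = 140300 / 0.4710 A = 297800 s = 82.7 h.

82.7 h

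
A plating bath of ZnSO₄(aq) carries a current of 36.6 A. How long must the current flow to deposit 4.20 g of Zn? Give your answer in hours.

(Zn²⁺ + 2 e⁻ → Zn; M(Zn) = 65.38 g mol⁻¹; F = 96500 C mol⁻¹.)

n(Zn) = m/M = 4.20 / 65.38 = 0.06424 mol.
Each Zn atom requires 2 electrons, so n(e⁻) = 2 × 0.06424 = 0.1285 mol.
Q = n(e⁻)·F = 0.1285 × 96500 = 12400 C.
t = Q/I = 12400 / 36.60 A = 338.8 s = 0.0941 h.

0.0941 h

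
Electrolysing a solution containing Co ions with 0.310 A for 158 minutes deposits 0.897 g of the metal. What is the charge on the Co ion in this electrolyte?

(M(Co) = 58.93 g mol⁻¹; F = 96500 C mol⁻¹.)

+2

Q = I·t = 0.3100 A × 9480.0 s = 2939 C, so n(e⁻) = 2939/96500 = 0.03045 mol.
n(Co) deposited = 0.897 / 58.93 = 0.01522 mol.
Electrons per atom = n(e⁻)/n(Co) = 0.03045 / 0.01522 = 2.00 ≈ 2, so the ion is Co²⁺.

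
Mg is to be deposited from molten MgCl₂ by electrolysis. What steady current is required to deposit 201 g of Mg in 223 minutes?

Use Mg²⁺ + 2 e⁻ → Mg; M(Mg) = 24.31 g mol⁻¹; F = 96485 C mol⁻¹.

n(Mg) = 201 / 24.31 = 8.268 mol.
n(e⁻) = 2 × 8.268 = 16.54 mol.
Q = n(e⁻)·F = 16.54 × 96485 = 1596000 C.
I = Q/t = 1596000 / 13380 s = 119 A.

119 A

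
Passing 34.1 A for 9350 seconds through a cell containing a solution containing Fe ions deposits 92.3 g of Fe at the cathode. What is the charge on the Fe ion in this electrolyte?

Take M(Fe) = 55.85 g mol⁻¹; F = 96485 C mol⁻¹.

Q = I·t = 34.10 A × 9350.0 s = 318800 C, so n(e⁻) = 318800/96485 = 3.305 mol.
n(Fe) deposited = 92.3 / 55.85 = 1.653 mol.
Electrons per atom = n(e⁻)/n(Fe) = 3.305 / 1.653 = 2.00 ≈ 2, so the ion is Fe²⁺.

+2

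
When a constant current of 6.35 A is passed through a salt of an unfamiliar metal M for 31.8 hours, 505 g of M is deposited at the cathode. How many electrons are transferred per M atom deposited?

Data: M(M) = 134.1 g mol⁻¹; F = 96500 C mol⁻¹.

2

Q = I·t = 6.350 A × 114480 s = 726900 C, so n(e⁻) = 726900/96500 = 7.533 mol.
n(M) deposited = 505 / 134.1 = 3.766 mol.
Electrons per atom = n(e⁻)/n(M) = 7.533 / 3.766 = 2.00 ≈ 2, so the ion is M²⁺.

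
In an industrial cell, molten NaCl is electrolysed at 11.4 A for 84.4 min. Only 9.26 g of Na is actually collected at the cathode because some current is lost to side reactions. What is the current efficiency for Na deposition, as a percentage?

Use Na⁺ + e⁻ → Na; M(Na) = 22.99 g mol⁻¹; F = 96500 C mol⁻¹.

Q = I·t = 11.40 × 5064.0 = 57730 C; n(e⁻) = 57730/96500 = 0.5982 mol.
Theoretical n(Na) = n(e⁻)/1 = 0.5982 mol, i.e. m_theo = 0.5982 × 22.99 = 13.75 g.
Efficiency = m_actual / m_theo = 9.26 / 13.75 = 67.3 %.

67.3 %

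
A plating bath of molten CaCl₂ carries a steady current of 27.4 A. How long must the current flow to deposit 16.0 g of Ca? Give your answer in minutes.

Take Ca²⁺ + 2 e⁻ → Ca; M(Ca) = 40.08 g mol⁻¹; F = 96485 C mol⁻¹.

46.9 min

n(Ca) = m/M = 16.0 / 40.08 = 0.3992 mol.
Each Ca atom requires 2 electrons, so n(e⁻) = 2 × 0.3992 = 0.7984 mol.
Q = n(e⁻)·F = 0.7984 × 96485 = 77030 C.
t = Q/I = 77030 / 27.40 A = 2811 s = 46.9 min.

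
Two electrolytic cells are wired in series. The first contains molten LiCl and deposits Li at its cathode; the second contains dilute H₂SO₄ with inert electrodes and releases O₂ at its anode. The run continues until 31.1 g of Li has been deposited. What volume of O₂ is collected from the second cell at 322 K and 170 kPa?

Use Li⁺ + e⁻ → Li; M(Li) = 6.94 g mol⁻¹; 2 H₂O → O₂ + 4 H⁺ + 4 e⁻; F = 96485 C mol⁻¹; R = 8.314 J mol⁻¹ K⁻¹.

17.6 L

n(Li) = 31.1 / 6.94 = 4.481 mol, so n(e⁻) = 1 × 4.481 = 4.481 mol.
The cells are in series, so the same 4.481 mol of electrons passes through the second cell.
2 H₂O → O₂ + 4 H⁺ + 4 e⁻ — 4 mol e⁻ per mol O₂, so n(O₂) = 4.481/4 = 1.120 mol.
V = nRT/P = (1.120 × 8.314 × 322) / (170 × 10³) = 0.0176 m³ = 17.6 L.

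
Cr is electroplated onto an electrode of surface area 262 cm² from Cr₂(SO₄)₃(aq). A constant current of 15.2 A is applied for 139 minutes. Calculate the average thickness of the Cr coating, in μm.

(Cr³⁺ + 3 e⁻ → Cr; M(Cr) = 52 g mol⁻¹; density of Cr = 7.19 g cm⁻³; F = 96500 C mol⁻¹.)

Q = I·t = 15.20 × 8340.0 = 126800 C; n(e⁻) = 1.314 mol.
n(Cr) = n(e⁻)/3 = 0.4379 mol, so m = 0.4379 × 52 = 22.77 g.
Volume = m/ρ = 22.77 / 7.19 = 3.167 cm³.
Thickness = V/A = 3.167 / 262 = 0.0121 cm = 121 μm.

121 μm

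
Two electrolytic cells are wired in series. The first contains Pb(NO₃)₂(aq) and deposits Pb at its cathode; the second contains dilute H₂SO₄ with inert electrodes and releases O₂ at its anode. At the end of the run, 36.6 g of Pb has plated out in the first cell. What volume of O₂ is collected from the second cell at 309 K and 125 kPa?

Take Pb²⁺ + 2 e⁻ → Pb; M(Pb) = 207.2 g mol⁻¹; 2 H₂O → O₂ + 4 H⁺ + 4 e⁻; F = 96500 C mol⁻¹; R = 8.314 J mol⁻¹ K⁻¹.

1.82 L

n(Pb) = 36.6 / 207.2 = 0.1766 mol, so n(e⁻) = 2 × 0.1766 = 0.3533 mol.
The cells are in series, so the same 0.3533 mol of electrons passes through the second cell.
2 H₂O → O₂ + 4 H⁺ + 4 e⁻ — 4 mol e⁻ per mol O₂, so n(O₂) = 0.3533/4 = 0.08832 mol.
V = nRT/P = (0.08832 × 8.314 × 309) / (125 × 10³) = 0.00182 m³ = 1.82 L.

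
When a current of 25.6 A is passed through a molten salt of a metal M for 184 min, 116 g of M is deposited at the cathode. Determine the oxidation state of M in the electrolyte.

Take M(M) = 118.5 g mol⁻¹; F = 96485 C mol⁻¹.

Q = I·t = 25.60 A × 11040 s = 282600 C, so n(e⁻) = 282600/96485 = 2.929 mol.
n(M) deposited = 116 / 118.5 = 0.9789 mol.
Electrons per atom = n(e⁻)/n(M) = 2.929 / 0.9789 = 2.99 ≈ 3, so the ion is M³⁺.

+3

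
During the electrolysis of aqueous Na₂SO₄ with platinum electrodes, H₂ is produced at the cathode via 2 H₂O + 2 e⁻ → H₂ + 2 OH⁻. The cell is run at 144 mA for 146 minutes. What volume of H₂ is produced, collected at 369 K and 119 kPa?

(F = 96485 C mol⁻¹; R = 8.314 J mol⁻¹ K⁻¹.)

Q = I·t = 0.1440 A × 8760.0 s = 1261 C.
n(e⁻) = Q/F = 1261 / 96485 = 0.01307 mol.
2 electrons are transferred per H₂ molecule, so n(H₂) = 0.01307 / 2 = 0.006537 mol.
V = nRT/P = (0.006537 × 8.314 × 369) / (119 × 10³ Pa) = 1.69 × 10⁻⁴ m³ = 0.169 L.

0.169 L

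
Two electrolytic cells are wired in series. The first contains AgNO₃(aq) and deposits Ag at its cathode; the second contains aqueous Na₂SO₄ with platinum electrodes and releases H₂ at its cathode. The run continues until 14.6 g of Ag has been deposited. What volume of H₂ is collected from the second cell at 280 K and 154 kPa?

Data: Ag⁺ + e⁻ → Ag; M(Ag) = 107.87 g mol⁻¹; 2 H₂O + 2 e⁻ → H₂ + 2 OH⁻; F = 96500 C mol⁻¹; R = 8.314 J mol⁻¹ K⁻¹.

n(Ag) = 14.6 / 107.87 = 0.1353 mol, so n(e⁻) = 1 × 0.1353 = 0.1353 mol.
The cells are in series, so the same 0.1353 mol of electrons passes through the second cell.
2 H₂O + 2 e⁻ → H₂ + 2 OH⁻ — 2 mol e⁻ per mol H₂, so n(H₂) = 0.1353/2 = 0.06767 mol.
V = nRT/P = (0.06767 × 8.314 × 280) / (154 × 10³) = 0.00102 m³ = 1.02 L.

1.02 L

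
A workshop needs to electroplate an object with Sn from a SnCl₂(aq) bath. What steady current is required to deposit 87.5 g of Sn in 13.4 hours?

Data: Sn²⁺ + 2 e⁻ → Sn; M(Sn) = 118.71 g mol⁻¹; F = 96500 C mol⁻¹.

n(Sn) = 87.5 / 118.71 = 0.7371 mol.
n(e⁻) = 2 × 0.7371 = 1.474 mol.
Q = n(e⁻)·F = 1.474 × 96500 = 142300 C.
I = Q/t = 142300 / 48240 s = 2.95 A.

2.95 A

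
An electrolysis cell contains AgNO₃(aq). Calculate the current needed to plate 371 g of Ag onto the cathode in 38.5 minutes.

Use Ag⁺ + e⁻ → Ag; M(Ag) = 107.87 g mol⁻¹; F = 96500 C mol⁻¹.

144 A

n(Ag) = 371 / 107.87 = 3.439 mol.
n(e⁻) = 1 × 3.439 = 3.439 mol.
Q = n(e⁻)·F = 3.439 × 96500 = 331900 C.
I = Q/t = 331900 / 2310.0 s = 144 A.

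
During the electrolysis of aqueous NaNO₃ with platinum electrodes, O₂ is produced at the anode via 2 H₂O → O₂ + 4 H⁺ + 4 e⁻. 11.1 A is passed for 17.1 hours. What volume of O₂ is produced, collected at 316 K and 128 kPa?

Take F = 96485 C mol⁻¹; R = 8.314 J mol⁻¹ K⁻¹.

36.3 L

Q = I·t = 11.10 A × 61560 s = 683300 C.
n(e⁻) = Q/F = 683300 / 96485 = 7.082 mol.
4 electrons are transferred per O₂ molecule, so n(O₂) = 7.082 / 4 = 1.771 mol.
V = nRT/P = (1.771 × 8.314 × 316) / (128 × 10³ Pa) = 0.0363 m³ = 36.3 L.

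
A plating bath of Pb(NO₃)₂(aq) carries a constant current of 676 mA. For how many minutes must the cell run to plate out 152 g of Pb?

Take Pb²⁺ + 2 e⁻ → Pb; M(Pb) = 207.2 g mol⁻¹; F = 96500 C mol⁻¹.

n(Pb) = m/M = 152 / 207.2 = 0.7336 mol.
Each Pb atom requires 2 electrons, so n(e⁻) = 2 × 0.7336 = 1.467 mol.
Q = n(e⁻)·F = 1.467 × 96500 = 141600 C.
t = Q/I = 141600 / 0.6760 A = 209400 s = 3490 min.

3490 min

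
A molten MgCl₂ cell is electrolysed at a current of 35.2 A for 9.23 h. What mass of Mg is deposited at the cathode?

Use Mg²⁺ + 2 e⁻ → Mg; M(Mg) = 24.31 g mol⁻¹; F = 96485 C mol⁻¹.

Q = I·t = 35.20 A × 33228 s = 1170000 C.
n(e⁻) = Q/F = 1170000 / 96485 = 12.12 mol.
Mg²⁺ + 2 e⁻ → Mg, so n(Mg) = n(e⁻)/2 = 6.061 mol.
m = n·M = 6.061 × 24.31 = 147 g.

147 g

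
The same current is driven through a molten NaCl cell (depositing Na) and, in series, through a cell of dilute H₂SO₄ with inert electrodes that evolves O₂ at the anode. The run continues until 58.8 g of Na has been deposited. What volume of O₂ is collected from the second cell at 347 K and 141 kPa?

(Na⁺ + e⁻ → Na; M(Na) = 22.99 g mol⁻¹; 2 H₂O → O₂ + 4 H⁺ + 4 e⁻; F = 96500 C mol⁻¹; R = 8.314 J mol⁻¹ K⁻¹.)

13.1 L

n(Na) = 58.8 / 22.99 = 2.558 mol, so n(e⁻) = 1 × 2.558 = 2.558 mol.
The cells are in series, so the same 2.558 mol of electrons passes through the second cell.
2 H₂O → O₂ + 4 H⁺ + 4 e⁻ — 4 mol e⁻ per mol O₂, so n(O₂) = 2.558/4 = 0.6394 mol.
V = nRT/P = (0.6394 × 8.314 × 347) / (141 × 10³) = 0.0131 m³ = 13.1 L.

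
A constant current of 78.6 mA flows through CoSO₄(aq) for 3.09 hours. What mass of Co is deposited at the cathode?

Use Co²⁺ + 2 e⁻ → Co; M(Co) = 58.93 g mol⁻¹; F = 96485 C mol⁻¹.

0.267 g

Q = I·t = 0.07860 A × 11124 s = 874.3 C.
n(e⁻) = Q/F = 874.3 / 96485 = 0.009062 mol.
Co²⁺ + 2 e⁻ → Co, so n(Co) = n(e⁻)/2 = 0.004531 mol.
m = n·M = 0.004531 × 58.93 = 0.267 g.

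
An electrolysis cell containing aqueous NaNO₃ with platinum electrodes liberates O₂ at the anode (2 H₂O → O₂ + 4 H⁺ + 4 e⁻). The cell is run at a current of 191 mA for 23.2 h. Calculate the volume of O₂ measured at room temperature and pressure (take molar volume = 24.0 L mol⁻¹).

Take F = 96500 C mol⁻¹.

0.992 L

Q = I·t = 0.1910 A × 83520 s = 15950 C.
n(e⁻) = Q/F = 15950 / 96500 = 0.1653 mol.
4 electrons are transferred per O₂ molecule, so n(O₂) = 0.1653 / 4 = 0.04133 mol.
V = n × V_m = 0.04133 × 24.0 = 0.992 L.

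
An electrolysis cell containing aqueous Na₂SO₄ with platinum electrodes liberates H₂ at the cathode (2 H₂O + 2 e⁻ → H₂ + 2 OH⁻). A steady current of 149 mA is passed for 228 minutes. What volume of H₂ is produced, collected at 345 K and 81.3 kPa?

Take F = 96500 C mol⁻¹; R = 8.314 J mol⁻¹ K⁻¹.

Q = I·t = 0.1490 A × 13680 s = 2038 C.
n(e⁻) = Q/F = 2038 / 96500 = 0.02112 mol.
2 electrons are transferred per H₂ molecule, so n(H₂) = 0.02112 / 2 = 0.01056 mol.
V = nRT/P = (0.01056 × 8.314 × 345) / (81.3 × 10³ Pa) = 3.73 × 10⁻⁴ m³ = 0.373 L.

0.373 L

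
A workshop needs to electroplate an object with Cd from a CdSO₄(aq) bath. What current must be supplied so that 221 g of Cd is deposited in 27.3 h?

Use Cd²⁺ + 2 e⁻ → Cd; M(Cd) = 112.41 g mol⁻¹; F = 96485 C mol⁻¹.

3.86 A

n(Cd) = 221 / 112.41 = 1.966 mol.
n(e⁻) = 2 × 1.966 = 3.932 mol.
Q = n(e⁻)·F = 3.932 × 96485 = 379400 C.
I = Q/t = 379400 / 98280 s = 3.86 A.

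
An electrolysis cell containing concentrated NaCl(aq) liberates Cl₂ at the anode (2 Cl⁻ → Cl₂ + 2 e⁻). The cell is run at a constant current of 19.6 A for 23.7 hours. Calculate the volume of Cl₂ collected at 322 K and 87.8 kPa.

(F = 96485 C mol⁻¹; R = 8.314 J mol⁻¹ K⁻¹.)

Q = I·t = 19.60 A × 85320 s = 1672000 C.
n(e⁻) = Q/F = 1672000 / 96485 = 17.33 mol.
2 electrons are transferred per Cl₂ molecule, so n(Cl₂) = 17.33 / 2 = 8.666 mol.
V = nRT/P = (8.666 × 8.314 × 322) / (87.8 × 10³ Pa) = 0.264 m³ = 264 L.

264 L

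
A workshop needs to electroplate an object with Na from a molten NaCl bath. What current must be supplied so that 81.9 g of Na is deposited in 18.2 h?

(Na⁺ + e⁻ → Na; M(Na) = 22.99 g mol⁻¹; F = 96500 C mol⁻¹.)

5.25 A

n(Na) = 81.9 / 22.99 = 3.562 mol.
n(e⁻) = 1 × 3.562 = 3.562 mol.
Q = n(e⁻)·F = 3.562 × 96500 = 343800 C.
I = Q/t = 343800 / 65520 s = 5.25 A.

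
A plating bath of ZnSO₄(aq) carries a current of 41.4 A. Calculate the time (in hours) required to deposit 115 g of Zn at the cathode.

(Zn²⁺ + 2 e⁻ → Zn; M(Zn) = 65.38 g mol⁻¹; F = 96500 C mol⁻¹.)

2.28 h

n(Zn) = m/M = 115 / 65.38 = 1.759 mol.
Each Zn atom requires 2 electrons, so n(e⁻) = 2 × 1.759 = 3.518 mol.
Q = n(e⁻)·F = 3.518 × 96500 = 339500 C.
t = Q/I = 339500 / 41.40 A = 8200 s = 2.28 h.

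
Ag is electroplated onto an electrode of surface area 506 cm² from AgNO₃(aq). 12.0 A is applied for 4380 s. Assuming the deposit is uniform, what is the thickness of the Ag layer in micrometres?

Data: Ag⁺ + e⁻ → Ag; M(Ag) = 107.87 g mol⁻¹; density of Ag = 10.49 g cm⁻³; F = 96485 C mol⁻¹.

Q = I·t = 12.00 × 4380.0 = 52560 C; n(e⁻) = 0.5447 mol.
n(Ag) = n(e⁻)/1 = 0.5447 mol, so m = 0.5447 × 107.87 = 58.76 g.
Volume = m/ρ = 58.76 / 10.49 = 5.602 cm³.
Thickness = V/A = 5.602 / 506 = 0.0111 cm = 111 μm.

111 μm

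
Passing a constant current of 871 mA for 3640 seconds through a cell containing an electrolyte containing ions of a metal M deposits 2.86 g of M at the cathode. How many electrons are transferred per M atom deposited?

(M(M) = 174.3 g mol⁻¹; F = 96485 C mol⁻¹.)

2

Q = I·t = 0.8710 A × 3640.0 s = 3170 C, so n(e⁻) = 3170/96485 = 0.03286 mol.
n(M) deposited = 2.86 / 174.3 = 0.01641 mol.
Electrons per atom = n(e⁻)/n(M) = 0.03286 / 0.01641 = 2.00 ≈ 2, so the ion is M²⁺.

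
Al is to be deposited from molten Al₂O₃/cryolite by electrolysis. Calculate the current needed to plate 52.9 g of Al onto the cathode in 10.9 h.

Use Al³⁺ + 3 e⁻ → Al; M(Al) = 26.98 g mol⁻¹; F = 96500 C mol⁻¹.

14.5 A

n(Al) = 52.9 / 26.98 = 1.961 mol.
n(e⁻) = 3 × 1.961 = 5.882 mol.
Q = n(e⁻)·F = 5.882 × 96500 = 567600 C.
I = Q/t = 567600 / 39240 s = 14.5 A.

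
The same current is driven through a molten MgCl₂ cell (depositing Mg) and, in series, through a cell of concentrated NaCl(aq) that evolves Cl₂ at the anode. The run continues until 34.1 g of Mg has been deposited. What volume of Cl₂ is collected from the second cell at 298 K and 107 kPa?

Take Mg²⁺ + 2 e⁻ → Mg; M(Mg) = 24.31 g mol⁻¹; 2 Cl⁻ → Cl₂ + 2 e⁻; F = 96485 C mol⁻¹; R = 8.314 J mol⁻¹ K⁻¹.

n(Mg) = 34.1 / 24.31 = 1.403 mol, so n(e⁻) = 2 × 1.403 = 2.805 mol.
The cells are in series, so the same 2.805 mol of electrons passes through the second cell.
2 Cl⁻ → Cl₂ + 2 e⁻ — 2 mol e⁻ per mol Cl₂, so n(Cl₂) = 2.805/2 = 1.403 mol.
V = nRT/P = (1.403 × 8.314 × 298) / (107 × 10³) = 0.0325 m³ = 32.5 L.

32.5 L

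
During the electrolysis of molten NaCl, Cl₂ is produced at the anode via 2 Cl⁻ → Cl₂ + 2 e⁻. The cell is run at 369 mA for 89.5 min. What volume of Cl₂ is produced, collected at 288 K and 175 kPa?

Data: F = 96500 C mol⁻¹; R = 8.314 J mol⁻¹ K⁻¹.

Q = I·t = 0.3690 A × 5370.0 s = 1982 C.
n(e⁻) = Q/F = 1982 / 96500 = 0.02053 mol.
2 electrons are transferred per Cl₂ molecule, so n(Cl₂) = 0.02053 / 2 = 0.01027 mol.
V = nRT/P = (0.01027 × 8.314 × 288) / (175 × 10³ Pa) = 1.40 × 10⁻⁴ m³ = 0.140 L.

0.140 L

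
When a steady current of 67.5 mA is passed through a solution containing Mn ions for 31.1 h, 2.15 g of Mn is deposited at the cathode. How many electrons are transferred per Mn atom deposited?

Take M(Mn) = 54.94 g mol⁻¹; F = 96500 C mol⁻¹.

Q = I·t = 0.06750 A × 111960 s = 7557 C, so n(e⁻) = 7557/96500 = 0.07831 mol.
n(Mn) deposited = 2.15 / 54.94 = 0.03913 mol.
Electrons per atom = n(e⁻)/n(Mn) = 0.07831 / 0.03913 = 2.00 ≈ 2, so the ion is Mn²⁺.

2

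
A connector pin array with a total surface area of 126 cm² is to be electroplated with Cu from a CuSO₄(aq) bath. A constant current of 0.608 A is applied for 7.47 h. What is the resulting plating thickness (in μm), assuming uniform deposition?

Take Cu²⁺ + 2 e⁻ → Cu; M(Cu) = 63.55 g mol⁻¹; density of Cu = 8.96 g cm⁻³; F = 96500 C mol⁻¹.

Q = I·t = 0.6080 × 26892 = 16350 C; n(e⁻) = 0.1694 mol.
n(Cu) = n(e⁻)/2 = 0.08472 mol, so m = 0.08472 × 63.55 = 5.384 g.
Volume = m/ρ = 5.384 / 8.96 = 0.6009 cm³.
Thickness = V/A = 0.6009 / 126 = 0.00477 cm = 47.7 μm.

47.7 μm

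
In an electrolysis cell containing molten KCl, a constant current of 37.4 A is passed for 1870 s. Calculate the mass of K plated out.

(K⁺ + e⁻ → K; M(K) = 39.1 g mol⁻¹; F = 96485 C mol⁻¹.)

Q = I·t = 37.40 A × 1870.0 s = 69940 C.
n(e⁻) = Q/F = 69940 / 96485 = 0.7249 mol.
K⁺ + e⁻ → K, so n(K) = n(e⁻)/1 = 0.7249 mol.
m = n·M = 0.7249 × 39.1 = 28.3 g.

28.3 g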